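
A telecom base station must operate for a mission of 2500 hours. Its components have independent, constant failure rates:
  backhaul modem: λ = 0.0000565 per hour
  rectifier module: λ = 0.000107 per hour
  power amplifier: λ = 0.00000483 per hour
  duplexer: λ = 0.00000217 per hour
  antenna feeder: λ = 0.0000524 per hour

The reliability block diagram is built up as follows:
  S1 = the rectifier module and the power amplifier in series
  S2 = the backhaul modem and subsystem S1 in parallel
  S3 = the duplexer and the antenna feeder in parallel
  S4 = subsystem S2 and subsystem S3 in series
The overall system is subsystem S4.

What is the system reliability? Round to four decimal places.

0.9672

R(backhaul modem) = exp(−0.0000565 × 2500) = 0.868272
R(rectifier module) = exp(−0.000107 × 2500) = 0.765290
R(power amplifier) = exp(−0.00000483 × 2500) = 0.987998
R(duplexer) = exp(−0.00000217 × 2500) = 0.994590
R(antenna feeder) = exp(−0.0000524 × 2500) = 0.877218
Series (rectifier module and power amplifier): 0.765290 × 0.987998 = 0.756105
Parallel (backhaul modem and [0.756105]): 1 − (1 − 0.868272)(1 − 0.756105) = 0.967872
Parallel (duplexer and antenna feeder): 1 − (1 − 0.994590)(1 − 0.877218) = 0.999336
Series ([0.967872] and [0.999336]): 0.967872 × 0.999336 = 0.9672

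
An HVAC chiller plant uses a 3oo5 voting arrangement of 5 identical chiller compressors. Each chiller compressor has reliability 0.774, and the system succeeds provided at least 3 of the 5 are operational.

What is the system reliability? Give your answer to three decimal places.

R = Σ_{i=3}^{5} C(5,i) p^i (1−p)^{5−i} with p = 0.774
C(5,3)·0.774^3·0.226^2 = 0.23683
C(5,4)·0.774^4·0.226^1 = 0.40555
C(5,5)·0.774^5·0.226^0 = 0.27778
Sum = 0.920

0.920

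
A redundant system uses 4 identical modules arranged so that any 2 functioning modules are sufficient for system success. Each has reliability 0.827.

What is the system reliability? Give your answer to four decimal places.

0.9820

R = Σ_{i=2}^{4} C(4,i) p^i (1−p)^{4−i} with p = 0.827
C(4,2)·0.827^2·0.173^2 = 0.122816
C(4,3)·0.827^3·0.173^1 = 0.391402
C(4,4)·0.827^4·0.173^0 = 0.467759
Sum = 0.9820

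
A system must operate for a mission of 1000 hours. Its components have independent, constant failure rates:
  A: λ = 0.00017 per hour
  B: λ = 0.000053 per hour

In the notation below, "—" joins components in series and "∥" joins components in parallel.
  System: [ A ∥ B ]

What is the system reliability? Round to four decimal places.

R(A) = exp(−0.00017 × 1000) = 0.843665
R(B) = exp(−0.000053 × 1000) = 0.948380
Parallel (A and B): 1 − (1 − 0.843665)(1 − 0.948380) = 0.9919

0.9919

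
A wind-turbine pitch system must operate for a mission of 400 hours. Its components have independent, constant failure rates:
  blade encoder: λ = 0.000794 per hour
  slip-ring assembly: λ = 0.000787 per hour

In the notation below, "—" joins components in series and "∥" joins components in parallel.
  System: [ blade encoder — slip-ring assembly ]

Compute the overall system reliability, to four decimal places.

R(blade encoder) = exp(−0.000794 × 400) = 0.727894
R(slip-ring assembly) = exp(−0.000787 × 400) = 0.729935
Series (blade encoder and slip-ring assembly): 0.727894 × 0.729935 = 0.5313

0.5313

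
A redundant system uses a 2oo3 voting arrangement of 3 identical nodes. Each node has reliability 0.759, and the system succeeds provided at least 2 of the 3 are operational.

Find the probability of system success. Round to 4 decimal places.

0.8538

R = Σ_{i=2}^{3} C(3,i) p^i (1−p)^{3−i} with p = 0.759
C(3,2)·0.759^2·0.241^1 = 0.416507
C(3,3)·0.759^3·0.241^0 = 0.437245
Sum = 0.8538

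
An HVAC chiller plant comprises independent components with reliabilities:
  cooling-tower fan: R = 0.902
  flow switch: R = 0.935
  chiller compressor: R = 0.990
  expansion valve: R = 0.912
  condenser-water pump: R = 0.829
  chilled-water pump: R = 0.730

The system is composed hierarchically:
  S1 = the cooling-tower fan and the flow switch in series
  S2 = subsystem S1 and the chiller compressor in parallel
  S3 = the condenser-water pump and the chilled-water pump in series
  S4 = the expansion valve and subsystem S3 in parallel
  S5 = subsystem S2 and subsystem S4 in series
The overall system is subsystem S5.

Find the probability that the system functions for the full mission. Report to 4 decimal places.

0.9637

Series (cooling-tower fan and flow switch): 0.902000 × 0.935000 = 0.843370
Parallel ([0.843370] and chiller compressor): 1 − (1 − 0.843370)(1 − 0.990000) = 0.998434
Series (condenser-water pump and chilled-water pump): 0.829000 × 0.730000 = 0.605170
Parallel (expansion valve and [0.605170]): 1 − (1 − 0.912000)(1 − 0.605170) = 0.965255
Series ([0.998434] and [0.965255]): 0.998434 × 0.965255 = 0.9637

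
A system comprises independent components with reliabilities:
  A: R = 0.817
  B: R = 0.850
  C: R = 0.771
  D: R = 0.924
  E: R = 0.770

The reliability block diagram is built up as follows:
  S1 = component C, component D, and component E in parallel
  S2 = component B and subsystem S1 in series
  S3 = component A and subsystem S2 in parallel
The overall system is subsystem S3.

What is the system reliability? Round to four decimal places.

0.9719

Parallel (C, D, and E): 1 − (1 − 0.771000)(1 − 0.924000)(1 − 0.770000) = 0.995997
Series (B and [0.995997]): 0.850000 × 0.995997 = 0.846597
Parallel (A and [0.846597]): 1 − (1 − 0.817000)(1 − 0.846597) = 0.9719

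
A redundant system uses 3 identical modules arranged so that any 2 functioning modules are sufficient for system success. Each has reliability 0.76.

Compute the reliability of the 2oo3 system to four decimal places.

R = Σ_{i=2}^{3} C(3,i) p^i (1−p)^{3−i} with p = 0.76
C(3,2)·0.76^2·0.24^1 = 0.415872
C(3,3)·0.76^3·0.24^0 = 0.438976
Sum = 0.8548

0.8548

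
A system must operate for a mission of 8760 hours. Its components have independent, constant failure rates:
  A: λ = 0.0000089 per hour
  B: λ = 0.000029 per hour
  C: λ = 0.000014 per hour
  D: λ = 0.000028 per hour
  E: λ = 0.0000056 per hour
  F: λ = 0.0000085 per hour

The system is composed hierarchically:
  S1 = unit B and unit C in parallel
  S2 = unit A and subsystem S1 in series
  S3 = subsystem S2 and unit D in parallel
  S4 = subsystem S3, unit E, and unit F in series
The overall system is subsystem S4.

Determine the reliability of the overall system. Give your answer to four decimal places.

R(A) = exp(−0.0000089 × 8760) = 0.924998
R(B) = exp(−0.000029 × 8760) = 0.775661
R(C) = exp(−0.000014 × 8760) = 0.884582
R(D) = exp(−0.000028 × 8760) = 0.782485
R(E) = exp(−0.0000056 × 8760) = 0.952128
R(F) = exp(−0.0000085 × 8760) = 0.928245
Parallel (B and C): 1 − (1 − 0.775661)(1 − 0.884582) = 0.974107
Series (A and [0.974107]): 0.924998 × 0.974107 = 0.901047
Parallel ([0.901047] and D): 1 − (1 − 0.901047)(1 − 0.782485) = 0.978476
Series ([0.978476], E, and F): 0.978476 × 0.952128 × 0.928245 = 0.8648

0.8648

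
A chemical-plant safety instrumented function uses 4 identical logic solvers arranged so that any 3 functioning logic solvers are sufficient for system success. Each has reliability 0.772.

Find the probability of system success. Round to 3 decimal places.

R = Σ_{i=3}^{4} C(4,i) p^i (1−p)^{4−i} with p = 0.772
C(4,3)·0.772^3·0.228^1 = 0.41961
C(4,4)·0.772^4·0.228^0 = 0.35520
Sum = 0.775

0.775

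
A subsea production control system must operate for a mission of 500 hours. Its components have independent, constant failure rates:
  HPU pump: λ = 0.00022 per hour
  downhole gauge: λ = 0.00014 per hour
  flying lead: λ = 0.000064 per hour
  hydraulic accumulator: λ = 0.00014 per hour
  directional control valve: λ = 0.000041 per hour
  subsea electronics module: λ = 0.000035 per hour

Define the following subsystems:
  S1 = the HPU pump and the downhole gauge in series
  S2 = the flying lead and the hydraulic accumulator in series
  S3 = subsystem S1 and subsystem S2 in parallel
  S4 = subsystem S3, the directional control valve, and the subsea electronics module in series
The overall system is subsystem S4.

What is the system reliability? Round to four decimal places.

R(HPU pump) = exp(−0.00022 × 500) = 0.895834
R(downhole gauge) = exp(−0.00014 × 500) = 0.932394
R(flying lead) = exp(−0.000064 × 500) = 0.968507
R(hydraulic accumulator) = exp(−0.00014 × 500) = 0.932394
R(directional control valve) = exp(−0.000041 × 500) = 0.979709
R(subsea electronics module) = exp(−0.000035 × 500) = 0.982652
Series (HPU pump and downhole gauge): 0.895834 × 0.932394 = 0.835270
Series (flying lead and hydraulic accumulator): 0.968507 × 0.932394 = 0.903030
Parallel ([0.835270] and [0.903030]): 1 − (1 − 0.835270)(1 − 0.903030) = 0.984026
Series ([0.984026], directional control valve, and subsea electronics module): 0.984026 × 0.979709 × 0.982652 = 0.9473

0.9473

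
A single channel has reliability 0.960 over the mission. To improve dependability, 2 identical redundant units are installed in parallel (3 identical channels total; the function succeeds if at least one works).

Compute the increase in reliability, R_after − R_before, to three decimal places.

0.040

R_before = 0.960
R_after = 1 − (1 − 0.960)^3 = 1.000
ΔR = 1.000 − 0.960 = 0.040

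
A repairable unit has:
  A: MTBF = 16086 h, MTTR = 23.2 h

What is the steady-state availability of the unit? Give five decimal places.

A(A) = MTBF/(MTBF+MTTR) = 16086/(16086+23.2) = 0.99856

0.99856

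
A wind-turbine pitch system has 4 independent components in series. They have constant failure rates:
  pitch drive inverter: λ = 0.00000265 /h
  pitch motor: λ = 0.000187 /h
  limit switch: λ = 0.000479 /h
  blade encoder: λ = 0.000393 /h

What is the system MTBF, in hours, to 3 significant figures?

942

Series of exponential components: λ_sys = Σ λ_i
λ_sys = 0.00000265 + 0.000187 + 0.000479 + 0.000393 = 1.0616e-03 /h
MTBF = 1 / λ_sys = 942 h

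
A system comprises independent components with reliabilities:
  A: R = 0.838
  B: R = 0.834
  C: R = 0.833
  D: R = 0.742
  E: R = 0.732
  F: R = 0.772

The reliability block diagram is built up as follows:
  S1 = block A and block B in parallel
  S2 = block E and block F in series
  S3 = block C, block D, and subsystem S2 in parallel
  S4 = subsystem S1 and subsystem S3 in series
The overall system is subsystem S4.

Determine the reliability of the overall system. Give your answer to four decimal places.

Parallel (A and B): 1 − (1 − 0.838000)(1 − 0.834000) = 0.973108
Series (E and F): 0.732000 × 0.772000 = 0.565104
Parallel (C, D, and [0.565104]): 1 − (1 − 0.833000)(1 − 0.742000)(1 − 0.565104) = 0.981262
Series ([0.973108] and [0.981262]): 0.973108 × 0.981262 = 0.9549

0.9549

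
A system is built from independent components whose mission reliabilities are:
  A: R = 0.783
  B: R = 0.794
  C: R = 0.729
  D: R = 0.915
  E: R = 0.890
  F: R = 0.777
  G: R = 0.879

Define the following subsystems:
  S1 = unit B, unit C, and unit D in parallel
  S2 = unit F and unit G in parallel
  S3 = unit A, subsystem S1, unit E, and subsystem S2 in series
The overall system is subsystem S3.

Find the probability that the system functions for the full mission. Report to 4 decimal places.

Parallel (B, C, and D): 1 − (1 − 0.794000)(1 − 0.729000)(1 − 0.915000) = 0.995255
Parallel (F and G): 1 − (1 − 0.777000)(1 − 0.879000) = 0.973017
Series (A, [0.995255], E, and [0.973017]): 0.783000 × 0.995255 × 0.890000 × 0.973017 = 0.6748

0.6748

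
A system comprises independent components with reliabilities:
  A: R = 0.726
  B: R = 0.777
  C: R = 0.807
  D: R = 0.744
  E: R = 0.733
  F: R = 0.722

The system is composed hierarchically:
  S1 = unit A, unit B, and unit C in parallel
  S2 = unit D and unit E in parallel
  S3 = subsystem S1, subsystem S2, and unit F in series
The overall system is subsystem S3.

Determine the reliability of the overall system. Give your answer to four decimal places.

0.6647

Parallel (A, B, and C): 1 − (1 − 0.726000)(1 − 0.777000)(1 − 0.807000) = 0.988207
Parallel (D and E): 1 − (1 − 0.744000)(1 − 0.733000) = 0.931648
Series ([0.988207], [0.931648], and F): 0.988207 × 0.931648 × 0.722000 = 0.6647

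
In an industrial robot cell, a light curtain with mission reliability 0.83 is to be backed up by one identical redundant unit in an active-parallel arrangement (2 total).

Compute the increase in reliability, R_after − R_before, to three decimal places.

0.141

R_before = 0.83
R_after = 1 − (1 − 0.83)^2 = 0.971
ΔR = 0.971 − 0.83 = 0.141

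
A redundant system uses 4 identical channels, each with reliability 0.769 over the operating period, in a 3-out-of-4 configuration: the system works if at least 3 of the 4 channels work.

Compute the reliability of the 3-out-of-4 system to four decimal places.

0.7699

R = Σ_{i=3}^{4} C(4,i) p^i (1−p)^{4−i} with p = 0.769
C(4,3)·0.769^3·0.231^1 = 0.420195
C(4,4)·0.769^4·0.231^0 = 0.349708
Sum = 0.7699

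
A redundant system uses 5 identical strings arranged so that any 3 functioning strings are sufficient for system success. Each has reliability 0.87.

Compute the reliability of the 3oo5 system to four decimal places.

R = Σ_{i=3}^{5} C(5,i) p^i (1−p)^{5−i} with p = 0.87
C(5,3)·0.87^3·0.13^2 = 0.111287
C(5,4)·0.87^4·0.13^1 = 0.372383
C(5,5)·0.87^5·0.13^0 = 0.498421
Sum = 0.9821

0.9821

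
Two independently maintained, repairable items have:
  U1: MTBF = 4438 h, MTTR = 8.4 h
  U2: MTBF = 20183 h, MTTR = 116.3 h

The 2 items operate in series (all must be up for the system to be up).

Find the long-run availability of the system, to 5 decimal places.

0.99239

A(U1) = MTBF/(MTBF+MTTR) = 4438/(4438+8.4) = 0.998111
A(U2) = MTBF/(MTBF+MTTR) = 20183/(20183+116.3) = 0.994271
Series availability: 0.998111 × 0.994271 = 0.99239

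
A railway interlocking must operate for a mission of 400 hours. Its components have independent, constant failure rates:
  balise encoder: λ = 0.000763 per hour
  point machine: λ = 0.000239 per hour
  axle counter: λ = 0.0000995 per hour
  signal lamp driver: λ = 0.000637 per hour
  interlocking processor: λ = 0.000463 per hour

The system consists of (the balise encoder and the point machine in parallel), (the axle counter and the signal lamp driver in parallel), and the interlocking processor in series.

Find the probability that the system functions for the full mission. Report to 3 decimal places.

0.804

R(balise encoder) = exp(−0.000763 × 400) = 0.73698
R(point machine) = exp(−0.000239 × 400) = 0.90883
R(axle counter) = exp(−0.0000995 × 400) = 0.96098
R(signal lamp driver) = exp(−0.000637 × 400) = 0.77507
R(interlocking processor) = exp(−0.000463 × 400) = 0.83094
Parallel (balise encoder and point machine): 1 − (1 − 0.73698)(1 − 0.90883) = 0.97602
Parallel (axle counter and signal lamp driver): 1 − (1 − 0.96098)(1 − 0.77507) = 0.99122
Series ([0.97602], [0.99122], and interlocking processor): 0.97602 × 0.99122 × 0.83094 = 0.804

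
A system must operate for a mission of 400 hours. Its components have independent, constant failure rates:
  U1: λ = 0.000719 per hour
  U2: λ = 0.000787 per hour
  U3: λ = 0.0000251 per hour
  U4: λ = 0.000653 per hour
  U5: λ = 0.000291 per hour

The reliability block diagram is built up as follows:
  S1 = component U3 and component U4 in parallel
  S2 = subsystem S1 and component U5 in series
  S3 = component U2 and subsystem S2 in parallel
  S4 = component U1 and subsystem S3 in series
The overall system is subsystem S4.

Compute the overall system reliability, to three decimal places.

R(U1) = exp(−0.000719 × 400) = 0.75006
R(U2) = exp(−0.000787 × 400) = 0.72993
R(U3) = exp(−0.0000251 × 400) = 0.99001
R(U4) = exp(−0.000653 × 400) = 0.77013
R(U5) = exp(−0.000291 × 400) = 0.89012
Parallel (U3 and U4): 1 − (1 − 0.99001)(1 − 0.77013) = 0.99770
Series ([0.99770] and U5): 0.99770 × 0.89012 = 0.88807
Parallel (U2 and [0.88807]): 1 − (1 − 0.72993)(1 − 0.88807) = 0.96977
Series (U1 and [0.96977]): 0.75006 × 0.96977 = 0.727

0.727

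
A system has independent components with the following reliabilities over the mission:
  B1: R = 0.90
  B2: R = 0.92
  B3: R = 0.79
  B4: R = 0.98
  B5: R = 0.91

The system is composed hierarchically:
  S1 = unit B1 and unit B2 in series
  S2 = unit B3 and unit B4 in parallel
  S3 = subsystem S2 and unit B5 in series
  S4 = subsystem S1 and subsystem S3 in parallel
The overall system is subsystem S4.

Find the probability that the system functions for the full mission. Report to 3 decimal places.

0.984

Series (B1 and B2): 0.90000 × 0.92000 = 0.82800
Parallel (B3 and B4): 1 − (1 − 0.79000)(1 − 0.98000) = 0.99580
Series ([0.99580] and B5): 0.99580 × 0.91000 = 0.90618
Parallel ([0.82800] and [0.90618]): 1 − (1 − 0.82800)(1 − 0.90618) = 0.984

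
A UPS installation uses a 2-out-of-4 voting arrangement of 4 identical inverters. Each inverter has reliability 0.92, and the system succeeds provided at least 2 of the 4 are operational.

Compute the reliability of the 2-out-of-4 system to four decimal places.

R = Σ_{i=2}^{4} C(4,i) p^i (1−p)^{4−i} with p = 0.92
C(4,2)·0.92^2·0.08^2 = 0.032502
C(4,3)·0.92^3·0.08^1 = 0.249180
C(4,4)·0.92^4·0.08^0 = 0.716393
Sum = 0.9981

0.9981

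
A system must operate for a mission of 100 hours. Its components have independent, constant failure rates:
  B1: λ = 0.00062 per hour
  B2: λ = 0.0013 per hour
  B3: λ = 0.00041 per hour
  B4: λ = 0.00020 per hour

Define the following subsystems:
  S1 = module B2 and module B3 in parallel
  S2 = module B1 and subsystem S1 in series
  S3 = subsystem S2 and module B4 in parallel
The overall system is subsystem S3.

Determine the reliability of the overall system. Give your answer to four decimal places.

0.9987

R(B1) = exp(−0.00062 × 100) = 0.939883
R(B2) = exp(−0.0013 × 100) = 0.878095
R(B3) = exp(−0.00041 × 100) = 0.959829
R(B4) = exp(−0.00020 × 100) = 0.980199
Parallel (B2 and B3): 1 − (1 − 0.878095)(1 − 0.959829) = 0.995103
Series (B1 and [0.995103]): 0.939883 × 0.995103 = 0.935280
Parallel ([0.935280] and B4): 1 − (1 − 0.935280)(1 − 0.980199) = 0.9987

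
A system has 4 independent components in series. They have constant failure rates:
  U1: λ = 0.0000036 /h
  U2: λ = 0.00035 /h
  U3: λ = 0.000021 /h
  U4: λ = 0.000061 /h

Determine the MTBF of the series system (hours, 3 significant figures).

2300

Series of exponential components: λ_sys = Σ λ_i
λ_sys = 0.0000036 + 0.00035 + 0.000021 + 0.000061 = 4.3560e-04 /h
MTBF = 1 / λ_sys = 2300 h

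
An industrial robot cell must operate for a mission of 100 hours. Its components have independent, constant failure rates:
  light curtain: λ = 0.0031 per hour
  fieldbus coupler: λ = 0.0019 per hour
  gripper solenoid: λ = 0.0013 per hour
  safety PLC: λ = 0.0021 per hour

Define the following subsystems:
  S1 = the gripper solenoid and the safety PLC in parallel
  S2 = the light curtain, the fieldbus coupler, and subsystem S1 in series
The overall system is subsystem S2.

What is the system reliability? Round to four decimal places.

0.5925

R(light curtain) = exp(−0.0031 × 100) = 0.733447
R(fieldbus coupler) = exp(−0.0019 × 100) = 0.826959
R(gripper solenoid) = exp(−0.0013 × 100) = 0.878095
R(safety PLC) = exp(−0.0021 × 100) = 0.810584
Parallel (gripper solenoid and safety PLC): 1 − (1 − 0.878095)(1 − 0.810584) = 0.976909
Series (light curtain, fieldbus coupler, and [0.976909]): 0.733447 × 0.826959 × 0.976909 = 0.5925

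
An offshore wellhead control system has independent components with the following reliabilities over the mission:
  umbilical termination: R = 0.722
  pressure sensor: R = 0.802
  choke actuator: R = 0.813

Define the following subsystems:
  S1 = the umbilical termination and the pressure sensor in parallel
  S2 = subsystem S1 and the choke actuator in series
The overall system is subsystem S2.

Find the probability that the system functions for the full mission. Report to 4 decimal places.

Parallel (umbilical termination and pressure sensor): 1 − (1 − 0.722000)(1 − 0.802000) = 0.944956
Series ([0.944956] and choke actuator): 0.944956 × 0.813000 = 0.7682

0.7682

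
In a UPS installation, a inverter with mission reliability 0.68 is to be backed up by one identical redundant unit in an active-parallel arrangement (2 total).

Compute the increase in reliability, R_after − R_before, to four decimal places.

0.2176

R_before = 0.68
R_after = 1 − (1 − 0.68)^2 = 0.8976
ΔR = 0.8976 − 0.68 = 0.2176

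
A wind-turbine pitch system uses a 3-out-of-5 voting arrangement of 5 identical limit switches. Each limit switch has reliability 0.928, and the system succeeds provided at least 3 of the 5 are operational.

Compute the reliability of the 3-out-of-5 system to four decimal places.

0.9967

R = Σ_{i=3}^{5} C(5,i) p^i (1−p)^{5−i} with p = 0.928
C(5,3)·0.928^3·0.072^2 = 0.041429
C(5,4)·0.928^4·0.072^1 = 0.266990
C(5,5)·0.928^5·0.072^0 = 0.688240
Sum = 0.9967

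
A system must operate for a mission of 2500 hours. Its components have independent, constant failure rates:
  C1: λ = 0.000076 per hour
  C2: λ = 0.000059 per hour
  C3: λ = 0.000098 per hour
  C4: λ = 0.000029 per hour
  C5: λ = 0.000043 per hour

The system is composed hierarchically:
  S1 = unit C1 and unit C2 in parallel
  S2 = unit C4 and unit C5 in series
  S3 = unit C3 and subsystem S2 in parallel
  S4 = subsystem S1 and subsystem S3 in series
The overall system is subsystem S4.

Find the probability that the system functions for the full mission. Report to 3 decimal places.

R(C1) = exp(−0.000076 × 2500) = 0.82696
R(C2) = exp(−0.000059 × 2500) = 0.86286
R(C3) = exp(−0.000098 × 2500) = 0.78270
R(C4) = exp(−0.000029 × 2500) = 0.93007
R(C5) = exp(−0.000043 × 2500) = 0.89808
Parallel (C1 and C2): 1 − (1 − 0.82696)(1 − 0.86286) = 0.97627
Series (C4 and C5): 0.93007 × 0.89808 = 0.83528
Parallel (C3 and [0.83528]): 1 − (1 − 0.78270)(1 − 0.83528) = 0.96421
Series ([0.97627] and [0.96421]): 0.97627 × 0.96421 = 0.941

0.941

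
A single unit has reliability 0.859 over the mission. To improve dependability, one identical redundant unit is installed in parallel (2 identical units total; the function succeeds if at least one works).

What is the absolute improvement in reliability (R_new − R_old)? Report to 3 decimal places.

R_before = 0.859
R_after = 1 − (1 − 0.859)^2 = 0.980
ΔR = 0.980 − 0.859 = 0.121

0.121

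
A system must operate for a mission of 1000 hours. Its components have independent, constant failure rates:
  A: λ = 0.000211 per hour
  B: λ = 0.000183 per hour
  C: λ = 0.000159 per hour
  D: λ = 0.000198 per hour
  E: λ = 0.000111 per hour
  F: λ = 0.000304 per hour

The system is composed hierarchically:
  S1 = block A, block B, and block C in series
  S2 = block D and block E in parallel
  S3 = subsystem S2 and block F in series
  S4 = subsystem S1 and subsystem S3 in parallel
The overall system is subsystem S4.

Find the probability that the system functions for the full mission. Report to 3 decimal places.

0.883

R(A) = exp(−0.000211 × 1000) = 0.80977
R(B) = exp(−0.000183 × 1000) = 0.83277
R(C) = exp(−0.000159 × 1000) = 0.85300
R(D) = exp(−0.000198 × 1000) = 0.82037
R(E) = exp(−0.000111 × 1000) = 0.89494
R(F) = exp(−0.000304 × 1000) = 0.73786
Series (A, B, and C): 0.80977 × 0.83277 × 0.85300 = 0.57522
Parallel (D and E): 1 − (1 − 0.82037)(1 − 0.89494) = 0.98113
Series ([0.98113] and F): 0.98113 × 0.73786 = 0.72394
Parallel ([0.57522] and [0.72394]): 1 − (1 − 0.57522)(1 − 0.72394) = 0.883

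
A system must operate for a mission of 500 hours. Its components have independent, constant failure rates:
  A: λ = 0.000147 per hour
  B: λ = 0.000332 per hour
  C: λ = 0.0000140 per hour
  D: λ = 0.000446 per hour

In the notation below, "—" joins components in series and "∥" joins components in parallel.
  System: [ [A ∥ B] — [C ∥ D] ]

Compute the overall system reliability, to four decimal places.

0.9878

R(A) = exp(−0.000147 × 500) = 0.929136
R(B) = exp(−0.000332 × 500) = 0.847046
R(C) = exp(−0.0000140 × 500) = 0.993024
R(D) = exp(−0.000446 × 500) = 0.800115
Parallel (A and B): 1 − (1 − 0.929136)(1 − 0.847046) = 0.989161
Parallel (C and D): 1 − (1 − 0.993024)(1 − 0.800115) = 0.998606
Series ([0.989161] and [0.998606]): 0.989161 × 0.998606 = 0.9878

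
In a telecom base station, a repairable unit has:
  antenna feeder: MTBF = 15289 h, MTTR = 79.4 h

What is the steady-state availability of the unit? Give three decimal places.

0.995

A(antenna feeder) = MTBF/(MTBF+MTTR) = 15289/(15289+79.4) = 0.995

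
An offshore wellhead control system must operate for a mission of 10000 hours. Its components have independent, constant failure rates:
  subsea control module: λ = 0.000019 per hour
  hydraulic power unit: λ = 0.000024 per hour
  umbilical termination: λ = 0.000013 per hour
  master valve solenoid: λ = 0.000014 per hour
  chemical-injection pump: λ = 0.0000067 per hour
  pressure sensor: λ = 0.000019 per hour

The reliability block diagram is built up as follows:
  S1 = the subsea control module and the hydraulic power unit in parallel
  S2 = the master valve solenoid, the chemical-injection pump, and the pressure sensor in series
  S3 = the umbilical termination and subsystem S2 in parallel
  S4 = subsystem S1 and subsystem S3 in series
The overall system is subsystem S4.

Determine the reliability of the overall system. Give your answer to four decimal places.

R(subsea control module) = exp(−0.000019 × 10000) = 0.826959
R(hydraulic power unit) = exp(−0.000024 × 10000) = 0.786628
R(umbilical termination) = exp(−0.000013 × 10000) = 0.878095
R(master valve solenoid) = exp(−0.000014 × 10000) = 0.869358
R(chemical-injection pump) = exp(−0.0000067 × 10000) = 0.935195
R(pressure sensor) = exp(−0.000019 × 10000) = 0.826959
Parallel (subsea control module and hydraulic power unit): 1 − (1 − 0.826959)(1 − 0.786628) = 0.963078
Series (master valve solenoid, chemical-injection pump, and pressure sensor): 0.869358 × 0.935195 × 0.826959 = 0.672334
Parallel (umbilical termination and [0.672334]): 1 − (1 − 0.878095)(1 − 0.672334) = 0.960056
Series ([0.963078] and [0.960056]): 0.963078 × 0.960056 = 0.9246

0.9246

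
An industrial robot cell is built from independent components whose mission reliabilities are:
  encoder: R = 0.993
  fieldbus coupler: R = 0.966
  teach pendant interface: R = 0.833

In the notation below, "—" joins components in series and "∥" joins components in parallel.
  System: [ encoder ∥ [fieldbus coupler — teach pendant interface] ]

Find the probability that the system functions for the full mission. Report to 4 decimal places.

Series (fieldbus coupler and teach pendant interface): 0.966000 × 0.833000 = 0.804678
Parallel (encoder and [0.804678]): 1 − (1 − 0.993000)(1 − 0.804678) = 0.9986

0.9986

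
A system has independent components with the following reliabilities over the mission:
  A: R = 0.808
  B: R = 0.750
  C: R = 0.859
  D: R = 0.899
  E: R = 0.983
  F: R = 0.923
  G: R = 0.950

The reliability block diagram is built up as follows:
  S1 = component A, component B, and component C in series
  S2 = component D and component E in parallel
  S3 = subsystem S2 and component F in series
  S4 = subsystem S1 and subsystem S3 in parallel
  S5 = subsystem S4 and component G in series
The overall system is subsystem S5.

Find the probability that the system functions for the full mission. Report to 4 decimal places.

0.9142

Series (A, B, and C): 0.808000 × 0.750000 × 0.859000 = 0.520554
Parallel (D and E): 1 − (1 − 0.899000)(1 − 0.983000) = 0.998283
Series ([0.998283] and F): 0.998283 × 0.923000 = 0.921415
Parallel ([0.520554] and [0.921415]): 1 − (1 − 0.520554)(1 − 0.921415) = 0.962323
Series ([0.962323] and G): 0.962323 × 0.950000 = 0.9142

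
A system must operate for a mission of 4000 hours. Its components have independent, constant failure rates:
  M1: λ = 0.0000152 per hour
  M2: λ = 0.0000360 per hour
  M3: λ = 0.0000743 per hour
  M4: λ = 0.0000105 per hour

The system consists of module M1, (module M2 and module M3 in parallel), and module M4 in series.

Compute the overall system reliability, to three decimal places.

R(M1) = exp(−0.0000152 × 4000) = 0.94101
R(M2) = exp(−0.0000360 × 4000) = 0.86589
R(M3) = exp(−0.0000743 × 4000) = 0.74290
R(M4) = exp(−0.0000105 × 4000) = 0.95887
Parallel (M2 and M3): 1 − (1 − 0.86589)(1 − 0.74290) = 0.96552
Series (M1, [0.96552], and M4): 0.94101 × 0.96552 × 0.95887 = 0.871

0.871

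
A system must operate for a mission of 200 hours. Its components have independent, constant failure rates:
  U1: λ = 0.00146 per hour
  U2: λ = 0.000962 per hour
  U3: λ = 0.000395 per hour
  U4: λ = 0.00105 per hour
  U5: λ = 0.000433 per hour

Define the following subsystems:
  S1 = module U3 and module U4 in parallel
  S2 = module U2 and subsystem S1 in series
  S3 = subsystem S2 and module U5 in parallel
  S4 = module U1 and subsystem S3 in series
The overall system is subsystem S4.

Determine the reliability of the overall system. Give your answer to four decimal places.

R(U1) = exp(−0.00146 × 200) = 0.746769
R(U2) = exp(−0.000962 × 200) = 0.824977
R(U3) = exp(−0.000395 × 200) = 0.924040
R(U4) = exp(−0.00105 × 200) = 0.810584
R(U5) = exp(−0.000433 × 200) = 0.917044
Parallel (U3 and U4): 1 − (1 − 0.924040)(1 − 0.810584) = 0.985612
Series (U2 and [0.985612]): 0.824977 × 0.985612 = 0.813107
Parallel ([0.813107] and U5): 1 − (1 − 0.813107)(1 − 0.917044) = 0.984496
Series (U1 and [0.984496]): 0.746769 × 0.984496 = 0.7352

0.7352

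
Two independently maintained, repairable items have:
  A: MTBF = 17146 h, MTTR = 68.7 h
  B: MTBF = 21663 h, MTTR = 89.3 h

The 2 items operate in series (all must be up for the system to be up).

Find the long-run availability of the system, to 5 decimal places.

0.99192

A(A) = MTBF/(MTBF+MTTR) = 17146/(17146+68.7) = 0.996009
A(B) = MTBF/(MTBF+MTTR) = 21663/(21663+89.3) = 0.995895
Series availability: 0.996009 × 0.995895 = 0.99192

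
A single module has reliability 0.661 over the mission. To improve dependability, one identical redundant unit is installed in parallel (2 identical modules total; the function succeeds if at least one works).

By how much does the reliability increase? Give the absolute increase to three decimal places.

0.224

R_before = 0.661
R_after = 1 − (1 − 0.661)^2 = 0.885
ΔR = 0.885 − 0.661 = 0.224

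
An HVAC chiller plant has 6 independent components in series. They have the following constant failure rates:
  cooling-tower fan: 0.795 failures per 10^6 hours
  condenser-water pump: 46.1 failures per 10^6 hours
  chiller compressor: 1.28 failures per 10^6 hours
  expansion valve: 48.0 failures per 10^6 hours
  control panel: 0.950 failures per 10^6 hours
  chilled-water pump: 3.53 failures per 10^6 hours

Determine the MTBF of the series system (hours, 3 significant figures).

9930

Series of exponential components: λ_sys = Σ λ_i
λ_sys = 0.000000795 + 0.0000461 + 0.00000128 + 0.0000480 + 0.000000950 + 0.00000353 = 1.0066e-04 /h
MTBF = 1 / λ_sys = 9930 h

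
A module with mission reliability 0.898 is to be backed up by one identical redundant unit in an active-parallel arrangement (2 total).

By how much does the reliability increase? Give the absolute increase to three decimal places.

R_before = 0.898
R_after = 1 − (1 − 0.898)^2 = 0.990
ΔR = 0.990 − 0.898 = 0.092

0.092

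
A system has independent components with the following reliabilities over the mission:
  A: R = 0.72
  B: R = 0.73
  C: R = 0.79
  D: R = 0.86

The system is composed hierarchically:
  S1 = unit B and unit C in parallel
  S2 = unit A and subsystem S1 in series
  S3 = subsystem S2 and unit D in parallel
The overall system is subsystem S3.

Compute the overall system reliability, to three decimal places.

0.955

Parallel (B and C): 1 − (1 − 0.73000)(1 − 0.79000) = 0.94330
Series (A and [0.94330]): 0.72000 × 0.94330 = 0.67918
Parallel ([0.67918] and D): 1 − (1 − 0.67918)(1 − 0.86000) = 0.955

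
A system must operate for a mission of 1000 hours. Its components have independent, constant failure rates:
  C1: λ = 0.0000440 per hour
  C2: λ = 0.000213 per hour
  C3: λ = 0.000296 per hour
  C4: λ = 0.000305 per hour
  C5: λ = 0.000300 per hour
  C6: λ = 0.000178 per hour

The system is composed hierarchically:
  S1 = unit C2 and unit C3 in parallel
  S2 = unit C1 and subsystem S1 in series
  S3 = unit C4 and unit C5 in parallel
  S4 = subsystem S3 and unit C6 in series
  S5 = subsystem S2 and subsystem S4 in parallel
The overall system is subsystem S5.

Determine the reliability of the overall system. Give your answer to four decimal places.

0.9802

R(C1) = exp(−0.0000440 × 1000) = 0.956954
R(C2) = exp(−0.000213 × 1000) = 0.808156
R(C3) = exp(−0.000296 × 1000) = 0.743787
R(C4) = exp(−0.000305 × 1000) = 0.737123
R(C5) = exp(−0.000300 × 1000) = 0.740818
R(C6) = exp(−0.000178 × 1000) = 0.836942
Parallel (C2 and C3): 1 − (1 − 0.808156)(1 − 0.743787) = 0.950847
Series (C1 and [0.950847]): 0.956954 × 0.950847 = 0.909917
Parallel (C4 and C5): 1 − (1 − 0.737123)(1 − 0.740818) = 0.931867
Series ([0.931867] and C6): 0.931867 × 0.836942 = 0.779919
Parallel ([0.909917] and [0.779919]): 1 − (1 − 0.909917)(1 − 0.779919) = 0.9802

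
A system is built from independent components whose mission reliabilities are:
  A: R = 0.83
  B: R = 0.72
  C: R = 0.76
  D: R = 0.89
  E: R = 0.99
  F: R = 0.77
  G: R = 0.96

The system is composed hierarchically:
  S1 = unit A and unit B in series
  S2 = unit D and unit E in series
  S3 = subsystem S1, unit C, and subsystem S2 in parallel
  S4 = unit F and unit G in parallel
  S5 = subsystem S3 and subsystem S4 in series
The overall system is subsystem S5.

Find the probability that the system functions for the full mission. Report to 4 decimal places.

Series (A and B): 0.830000 × 0.720000 = 0.597600
Series (D and E): 0.890000 × 0.990000 = 0.881100
Parallel ([0.597600], C, and [0.881100]): 1 − (1 − 0.597600)(1 − 0.760000)(1 − 0.881100) = 0.988517
Parallel (F and G): 1 − (1 − 0.770000)(1 − 0.960000) = 0.990800
Series ([0.988517] and [0.990800]): 0.988517 × 0.990800 = 0.9794

0.9794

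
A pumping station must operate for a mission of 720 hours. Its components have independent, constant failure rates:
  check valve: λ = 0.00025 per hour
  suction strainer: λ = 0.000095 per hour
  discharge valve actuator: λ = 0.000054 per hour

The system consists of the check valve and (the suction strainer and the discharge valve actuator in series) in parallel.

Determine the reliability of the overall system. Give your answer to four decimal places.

R(check valve) = exp(−0.00025 × 720) = 0.835270
R(suction strainer) = exp(−0.000095 × 720) = 0.933887
R(discharge valve actuator) = exp(−0.000054 × 720) = 0.961866
Series (suction strainer and discharge valve actuator): 0.933887 × 0.961866 = 0.898274
Parallel (check valve and [0.898274]): 1 − (1 − 0.835270)(1 − 0.898274) = 0.9832

0.9832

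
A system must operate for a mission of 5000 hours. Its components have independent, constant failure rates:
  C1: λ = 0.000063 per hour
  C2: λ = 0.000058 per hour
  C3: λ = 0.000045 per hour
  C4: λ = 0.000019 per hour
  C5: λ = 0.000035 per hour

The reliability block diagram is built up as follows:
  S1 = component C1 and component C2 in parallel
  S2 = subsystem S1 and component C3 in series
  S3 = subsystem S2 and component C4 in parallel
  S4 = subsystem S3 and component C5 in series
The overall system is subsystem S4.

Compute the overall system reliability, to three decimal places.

0.820

R(C1) = exp(−0.000063 × 5000) = 0.72979
R(C2) = exp(−0.000058 × 5000) = 0.74826
R(C3) = exp(−0.000045 × 5000) = 0.79852
R(C4) = exp(−0.000019 × 5000) = 0.90937
R(C5) = exp(−0.000035 × 5000) = 0.83946
Parallel (C1 and C2): 1 − (1 − 0.72979)(1 − 0.74826) = 0.93198
Series ([0.93198] and C3): 0.93198 × 0.79852 = 0.74420
Parallel ([0.74420] and C4): 1 − (1 − 0.74420)(1 − 0.90937) = 0.97682
Series ([0.97682] and C5): 0.97682 × 0.83946 = 0.820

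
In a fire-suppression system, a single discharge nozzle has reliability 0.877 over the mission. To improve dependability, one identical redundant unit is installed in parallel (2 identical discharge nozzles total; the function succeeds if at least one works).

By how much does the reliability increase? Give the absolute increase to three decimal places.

R_before = 0.877
R_after = 1 − (1 − 0.877)^2 = 0.985
ΔR = 0.985 − 0.877 = 0.108

0.108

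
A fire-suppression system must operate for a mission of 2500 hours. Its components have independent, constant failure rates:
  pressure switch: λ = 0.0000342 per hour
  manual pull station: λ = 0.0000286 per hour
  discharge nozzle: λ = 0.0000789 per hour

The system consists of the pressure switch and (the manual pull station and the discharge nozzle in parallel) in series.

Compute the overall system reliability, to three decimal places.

R(pressure switch) = exp(−0.0000342 × 2500) = 0.91805
R(manual pull station) = exp(−0.0000286 × 2500) = 0.93100
R(discharge nozzle) = exp(−0.0000789 × 2500) = 0.82099
Parallel (manual pull station and discharge nozzle): 1 − (1 − 0.93100)(1 − 0.82099) = 0.98765
Series (pressure switch and [0.98765]): 0.91805 × 0.98765 = 0.907

0.907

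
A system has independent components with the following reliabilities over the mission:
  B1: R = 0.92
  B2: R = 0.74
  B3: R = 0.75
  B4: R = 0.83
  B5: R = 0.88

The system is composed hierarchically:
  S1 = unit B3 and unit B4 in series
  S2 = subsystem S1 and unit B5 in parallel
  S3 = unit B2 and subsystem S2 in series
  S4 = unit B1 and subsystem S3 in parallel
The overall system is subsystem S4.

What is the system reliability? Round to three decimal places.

0.977

Series (B3 and B4): 0.75000 × 0.83000 = 0.62250
Parallel ([0.62250] and B5): 1 − (1 − 0.62250)(1 − 0.88000) = 0.95470
Series (B2 and [0.95470]): 0.74000 × 0.95470 = 0.70648
Parallel (B1 and [0.70648]): 1 − (1 − 0.92000)(1 − 0.70648) = 0.977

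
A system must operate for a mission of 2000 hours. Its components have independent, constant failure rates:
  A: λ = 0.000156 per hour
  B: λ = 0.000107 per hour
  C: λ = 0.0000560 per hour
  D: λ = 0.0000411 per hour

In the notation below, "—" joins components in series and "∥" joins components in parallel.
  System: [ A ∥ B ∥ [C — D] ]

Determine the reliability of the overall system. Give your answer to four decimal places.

0.9909

R(A) = exp(−0.000156 × 2000) = 0.731982
R(B) = exp(−0.000107 × 2000) = 0.807348
R(C) = exp(−0.0000560 × 2000) = 0.894044
R(D) = exp(−0.0000411 × 2000) = 0.921088
Series (C and D): 0.894044 × 0.921088 = 0.823493
Parallel (A, B, and [0.823493]): 1 − (1 − 0.731982)(1 − 0.807348)(1 − 0.823493) = 0.9909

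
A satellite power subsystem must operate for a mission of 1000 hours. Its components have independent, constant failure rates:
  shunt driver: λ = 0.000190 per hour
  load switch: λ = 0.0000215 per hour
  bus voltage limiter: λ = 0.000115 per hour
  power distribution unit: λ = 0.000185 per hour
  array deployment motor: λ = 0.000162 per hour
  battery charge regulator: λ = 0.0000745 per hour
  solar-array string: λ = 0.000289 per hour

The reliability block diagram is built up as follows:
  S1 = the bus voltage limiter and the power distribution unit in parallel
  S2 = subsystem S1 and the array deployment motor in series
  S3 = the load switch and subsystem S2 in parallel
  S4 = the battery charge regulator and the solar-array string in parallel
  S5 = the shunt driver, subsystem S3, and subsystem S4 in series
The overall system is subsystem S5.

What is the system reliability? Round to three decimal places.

R(shunt driver) = exp(−0.000190 × 1000) = 0.82696
R(load switch) = exp(−0.0000215 × 1000) = 0.97873
R(bus voltage limiter) = exp(−0.000115 × 1000) = 0.89137
R(power distribution unit) = exp(−0.000185 × 1000) = 0.83110
R(array deployment motor) = exp(−0.000162 × 1000) = 0.85044
R(battery charge regulator) = exp(−0.0000745 × 1000) = 0.92821
R(solar-array string) = exp(−0.000289 × 1000) = 0.74901
Parallel (bus voltage limiter and power distribution unit): 1 − (1 − 0.89137)(1 − 0.83110) = 0.98165
Series ([0.98165] and array deployment motor): 0.98165 × 0.85044 = 0.83483
Parallel (load switch and [0.83483]): 1 − (1 − 0.97873)(1 − 0.83483) = 0.99649
Parallel (battery charge regulator and solar-array string): 1 − (1 − 0.92821)(1 − 0.74901) = 0.98198
Series (shunt driver, [0.99649], and [0.98198]): 0.82696 × 0.99649 × 0.98198 = 0.809

0.809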